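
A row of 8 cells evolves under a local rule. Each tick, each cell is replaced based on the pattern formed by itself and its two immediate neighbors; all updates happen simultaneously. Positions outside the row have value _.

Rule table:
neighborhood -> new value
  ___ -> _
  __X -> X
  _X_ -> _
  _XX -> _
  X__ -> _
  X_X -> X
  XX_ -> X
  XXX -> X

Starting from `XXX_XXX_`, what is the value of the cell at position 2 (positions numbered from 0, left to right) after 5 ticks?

_XXX_XX_
X_XXX_X_
_X_XXX__
X_X_XX__
_X_X_X__
position 2 holds _

_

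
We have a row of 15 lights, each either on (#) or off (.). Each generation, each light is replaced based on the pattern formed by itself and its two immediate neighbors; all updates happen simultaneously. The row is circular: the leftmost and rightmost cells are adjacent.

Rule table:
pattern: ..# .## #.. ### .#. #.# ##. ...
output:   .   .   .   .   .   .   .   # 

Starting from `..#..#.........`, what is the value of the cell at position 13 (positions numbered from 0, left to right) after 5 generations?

#

#......########
..####.........
#......########  (repeats generation 1; period 2)
generation 5: #......########
position 13 holds #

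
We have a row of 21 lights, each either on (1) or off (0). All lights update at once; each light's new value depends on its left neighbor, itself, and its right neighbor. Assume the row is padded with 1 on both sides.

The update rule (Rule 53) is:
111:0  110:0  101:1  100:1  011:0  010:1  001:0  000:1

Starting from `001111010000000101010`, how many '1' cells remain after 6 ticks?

4

100000111111110111111
011110000000001000000
100001111111101111110
011100000000010000001
100011111111011111100
011000000000100000010
count of 1: 4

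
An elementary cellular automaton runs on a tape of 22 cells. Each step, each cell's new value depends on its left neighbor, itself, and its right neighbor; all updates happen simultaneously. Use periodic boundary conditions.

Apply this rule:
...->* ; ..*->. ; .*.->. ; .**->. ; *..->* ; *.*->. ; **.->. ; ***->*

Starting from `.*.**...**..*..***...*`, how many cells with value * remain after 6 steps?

.....**...*..*..*.**..
****...**..*..*.....**
***.**...*..*..****..*
**....**..*..*..**.*..
..***...*..*..*.....*.
*..*.**..*..*..****..*
count of *: 11

11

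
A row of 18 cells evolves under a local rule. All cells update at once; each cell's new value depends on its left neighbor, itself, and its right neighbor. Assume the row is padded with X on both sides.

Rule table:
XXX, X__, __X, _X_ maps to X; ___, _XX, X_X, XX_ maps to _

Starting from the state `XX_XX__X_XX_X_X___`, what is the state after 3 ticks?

_XXXX_X_XXX__X___X

X____XXX____X_XX_X
_X__X_X_X__XX_____
_XXXX_X_XXX__X___X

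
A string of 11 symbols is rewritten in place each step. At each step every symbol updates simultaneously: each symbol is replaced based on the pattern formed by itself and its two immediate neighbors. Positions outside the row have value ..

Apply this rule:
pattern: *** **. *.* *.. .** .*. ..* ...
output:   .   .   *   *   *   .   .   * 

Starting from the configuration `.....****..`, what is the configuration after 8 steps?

..*..*.*.*.

****.*...**
*...*.**.*.
.**..**.*.*
.*.*.*.*.*.
..*.*.*.*.*
*..*.*.*.*.
.*..*.*.*.*
..*..*.*.*.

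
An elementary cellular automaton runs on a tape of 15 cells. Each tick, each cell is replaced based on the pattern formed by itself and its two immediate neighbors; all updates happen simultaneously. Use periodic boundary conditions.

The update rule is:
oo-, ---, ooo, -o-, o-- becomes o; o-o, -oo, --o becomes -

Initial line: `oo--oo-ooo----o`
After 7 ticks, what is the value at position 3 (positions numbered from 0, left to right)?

o

ooo--o--ooooo--
-ooo-oo--ooooo-
--oo--oo--ooooo
o--oo--oo--oooo
oo--oo--oo--ooo
ooo--oo--oo--oo
oooo--oo--oo--o
position 3 holds o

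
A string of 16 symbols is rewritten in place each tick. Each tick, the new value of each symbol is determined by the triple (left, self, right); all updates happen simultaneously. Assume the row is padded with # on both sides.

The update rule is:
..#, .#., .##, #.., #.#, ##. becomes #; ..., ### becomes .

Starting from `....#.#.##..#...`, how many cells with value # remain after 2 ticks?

7

#..###########.#
####.........###
count of #: 7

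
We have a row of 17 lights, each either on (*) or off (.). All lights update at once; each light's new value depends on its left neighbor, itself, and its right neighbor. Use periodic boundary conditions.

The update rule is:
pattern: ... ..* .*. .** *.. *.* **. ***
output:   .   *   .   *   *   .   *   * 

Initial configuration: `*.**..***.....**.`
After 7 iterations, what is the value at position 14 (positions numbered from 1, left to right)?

*

..********...***.
.**********.*****
.**********.*****  (fixed point — unchanged through iteration 7)
position 14 holds *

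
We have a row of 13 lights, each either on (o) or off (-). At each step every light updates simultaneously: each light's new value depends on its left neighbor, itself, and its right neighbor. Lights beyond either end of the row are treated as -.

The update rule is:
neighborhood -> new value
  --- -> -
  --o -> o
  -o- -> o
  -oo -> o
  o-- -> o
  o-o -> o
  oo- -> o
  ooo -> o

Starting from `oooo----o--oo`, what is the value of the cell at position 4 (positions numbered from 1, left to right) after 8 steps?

o

step 1: ooooo--oooooo
step 2: ooooooooooooo
step 3: ooooooooooooo  (fixed point — unchanged through step 8)
position 4 holds o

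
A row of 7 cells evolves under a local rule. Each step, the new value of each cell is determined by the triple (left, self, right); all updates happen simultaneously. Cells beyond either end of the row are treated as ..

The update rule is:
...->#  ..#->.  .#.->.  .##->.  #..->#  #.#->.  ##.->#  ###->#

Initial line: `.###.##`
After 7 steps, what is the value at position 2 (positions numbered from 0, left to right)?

#

..##..#
#..##..
.#..###
..#..##
#..#..#
.#..#..
..#..##
position 2 holds #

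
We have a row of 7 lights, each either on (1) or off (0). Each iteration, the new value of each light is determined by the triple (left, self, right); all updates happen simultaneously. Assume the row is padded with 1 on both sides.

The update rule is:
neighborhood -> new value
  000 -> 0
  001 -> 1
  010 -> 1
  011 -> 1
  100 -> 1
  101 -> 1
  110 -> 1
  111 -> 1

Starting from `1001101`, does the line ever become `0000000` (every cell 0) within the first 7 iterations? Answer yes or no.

iteration 1: 1111111
iteration 2: 1111111  (fixed point — unchanged through iteration 7)
iteration 7 is 1111111, still not uniform 0

no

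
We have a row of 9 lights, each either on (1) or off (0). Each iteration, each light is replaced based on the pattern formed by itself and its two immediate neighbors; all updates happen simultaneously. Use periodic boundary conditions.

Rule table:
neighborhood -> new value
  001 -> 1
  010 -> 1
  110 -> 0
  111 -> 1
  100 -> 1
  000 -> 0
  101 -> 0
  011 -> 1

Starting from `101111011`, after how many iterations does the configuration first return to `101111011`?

18

001110011
111101110
111001100
110111011
100110011
011101111
011001110
110111101
100111001
011110111
011100110
111011101
110011001
101110111
001100111
111011110
110011100
101111011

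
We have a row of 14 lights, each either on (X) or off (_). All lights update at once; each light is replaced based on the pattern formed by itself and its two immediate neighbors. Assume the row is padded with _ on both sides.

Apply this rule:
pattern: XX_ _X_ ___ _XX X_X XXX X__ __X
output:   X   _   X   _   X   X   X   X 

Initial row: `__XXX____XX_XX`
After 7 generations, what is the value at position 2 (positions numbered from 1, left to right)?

_

XX_XXXXXX_XX_X
_XX_XXXXXX_XX_
X_XX_XXXXXX_XX
_X_XX_XXXXXX_X
X_X_XX_XXXXXX_
_X_X_XX_XXXXXX
X_X_X_XX_XXXXX
position 2 holds _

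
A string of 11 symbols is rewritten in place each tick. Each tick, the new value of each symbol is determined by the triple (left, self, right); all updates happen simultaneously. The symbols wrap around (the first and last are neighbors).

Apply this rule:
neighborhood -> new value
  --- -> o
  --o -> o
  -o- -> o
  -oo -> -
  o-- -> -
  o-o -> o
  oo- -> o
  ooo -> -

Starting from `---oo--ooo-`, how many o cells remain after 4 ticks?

8

ooo-o-o--o-
--ooooo-ooo
-o----oo--o
oo-ooo-o-oo
count of o: 8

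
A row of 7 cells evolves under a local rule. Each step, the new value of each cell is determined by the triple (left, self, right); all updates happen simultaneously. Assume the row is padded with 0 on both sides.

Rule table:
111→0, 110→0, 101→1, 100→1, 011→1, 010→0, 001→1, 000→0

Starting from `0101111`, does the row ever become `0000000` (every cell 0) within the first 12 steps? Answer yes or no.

1011000
0110100
1101010
1010101
0101010
1010101  (repeats step 4; period 2)
step 12: 1010101
step 12 is 1010101, still not uniform 0

no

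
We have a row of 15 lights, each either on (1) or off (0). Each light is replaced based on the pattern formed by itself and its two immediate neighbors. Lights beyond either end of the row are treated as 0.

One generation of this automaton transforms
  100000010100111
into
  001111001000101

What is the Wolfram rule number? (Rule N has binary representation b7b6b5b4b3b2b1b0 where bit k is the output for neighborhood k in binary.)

position 13: 111 → 0  (bit 7 = 0)
position 14: 110 → 1  (bit 6 = 1)
position 8: 101 → 1  (bit 5 = 1)
position 1: 100 → 0  (bit 4 = 0)
position 12: 011 → 1  (bit 3 = 1)
position 0: 010 → 0  (bit 2 = 0)
position 6: 001 → 0  (bit 1 = 0)
position 2: 000 → 1  (bit 0 = 1)
bits b7..b0 = 01101001 = 105

105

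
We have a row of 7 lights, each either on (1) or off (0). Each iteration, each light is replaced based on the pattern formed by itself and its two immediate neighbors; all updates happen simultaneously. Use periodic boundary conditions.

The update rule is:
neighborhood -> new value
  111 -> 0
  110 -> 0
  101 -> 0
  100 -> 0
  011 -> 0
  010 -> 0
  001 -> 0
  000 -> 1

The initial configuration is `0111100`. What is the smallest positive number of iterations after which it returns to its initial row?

0000001
0111100

2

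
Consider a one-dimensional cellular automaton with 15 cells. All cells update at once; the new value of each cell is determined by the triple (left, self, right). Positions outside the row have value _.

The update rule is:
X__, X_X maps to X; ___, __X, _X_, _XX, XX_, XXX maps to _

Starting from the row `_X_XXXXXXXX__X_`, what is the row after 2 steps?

___X________X__

__X________X__X
___X________X__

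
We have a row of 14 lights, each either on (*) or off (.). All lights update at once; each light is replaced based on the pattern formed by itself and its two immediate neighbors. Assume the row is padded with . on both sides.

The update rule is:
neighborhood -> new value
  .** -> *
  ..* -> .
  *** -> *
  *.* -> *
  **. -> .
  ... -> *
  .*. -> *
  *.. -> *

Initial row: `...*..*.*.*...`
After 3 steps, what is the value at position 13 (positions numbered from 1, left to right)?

.

step 1: **.**.********
step 2: *.**.********.
step 3: ***.********.*
position 13 holds .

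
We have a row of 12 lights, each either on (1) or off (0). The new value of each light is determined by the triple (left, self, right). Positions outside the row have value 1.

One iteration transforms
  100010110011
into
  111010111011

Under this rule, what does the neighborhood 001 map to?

0

At position 3 the neighborhood is 001; the next row has 0 there.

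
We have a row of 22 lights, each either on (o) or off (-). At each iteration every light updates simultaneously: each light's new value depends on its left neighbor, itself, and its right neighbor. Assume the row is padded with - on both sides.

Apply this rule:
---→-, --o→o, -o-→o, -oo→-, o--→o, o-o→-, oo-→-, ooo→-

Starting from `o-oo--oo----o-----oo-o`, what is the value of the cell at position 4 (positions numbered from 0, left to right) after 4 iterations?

-

iteration 1: o---oo--o--ooo---o---o
iteration 2: oo-o--ooooo---o-ooo-oo
iteration 3: ---ooo-----o-oo-------
iteration 4: --o---o---oo---o------
position 4 holds -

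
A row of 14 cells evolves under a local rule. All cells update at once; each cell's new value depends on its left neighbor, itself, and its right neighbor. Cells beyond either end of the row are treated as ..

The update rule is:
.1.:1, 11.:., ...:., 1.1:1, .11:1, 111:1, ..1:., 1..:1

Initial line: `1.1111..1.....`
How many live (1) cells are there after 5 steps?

11

11111.1.11....
1111.1111.1...
111.1111.111..
11.1111.111.1.
1.1111.111.111
count of 1: 11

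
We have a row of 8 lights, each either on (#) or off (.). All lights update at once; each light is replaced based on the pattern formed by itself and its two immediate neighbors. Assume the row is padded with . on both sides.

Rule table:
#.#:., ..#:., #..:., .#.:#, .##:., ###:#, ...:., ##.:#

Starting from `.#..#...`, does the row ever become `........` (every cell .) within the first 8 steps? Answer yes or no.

.#..#...  (fixed point — unchanged through step 8)
step 8 is .#..#..., still not uniform .

no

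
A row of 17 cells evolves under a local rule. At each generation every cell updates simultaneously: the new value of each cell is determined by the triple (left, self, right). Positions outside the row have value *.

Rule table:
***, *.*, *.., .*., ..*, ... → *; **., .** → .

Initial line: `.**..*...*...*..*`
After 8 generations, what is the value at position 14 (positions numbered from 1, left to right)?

*

*..*************.
.**.***********.*
*..*.*********.*.
.****.*******.***
*.**.*.*****.*.**
.*..***.***.***.*
****.*.*.*.*.*.*.
***.*************
position 14 holds *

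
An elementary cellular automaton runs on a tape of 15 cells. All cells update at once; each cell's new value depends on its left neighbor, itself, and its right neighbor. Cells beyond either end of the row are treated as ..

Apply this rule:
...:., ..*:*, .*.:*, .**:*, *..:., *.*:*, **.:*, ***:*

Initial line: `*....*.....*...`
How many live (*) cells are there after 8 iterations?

12

iteration 1: *...**....**...
iteration 2: *..***...***...
iteration 3: *.****..****...
iteration 4: ******.*****...
iteration 5: ************...
iteration 6: ************...  (fixed point — unchanged through iteration 8)
count of *: 12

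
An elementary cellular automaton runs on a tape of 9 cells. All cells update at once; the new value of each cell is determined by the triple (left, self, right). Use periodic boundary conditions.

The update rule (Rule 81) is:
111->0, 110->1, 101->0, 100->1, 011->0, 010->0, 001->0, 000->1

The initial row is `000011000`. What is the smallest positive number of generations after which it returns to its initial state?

18

111001111
001100000
100111111
110000000
011111110
000000011
111111001
000001100
111100111
000110000
110011111
011000000
001111111
100000001
111111100
000000110
111110011
000011000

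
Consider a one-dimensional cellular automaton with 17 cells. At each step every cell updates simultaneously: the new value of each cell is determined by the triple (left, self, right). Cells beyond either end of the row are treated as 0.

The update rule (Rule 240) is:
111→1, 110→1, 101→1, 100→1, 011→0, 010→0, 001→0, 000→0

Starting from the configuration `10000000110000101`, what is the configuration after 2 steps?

01000000011000010
00100000001100001

00100000001100001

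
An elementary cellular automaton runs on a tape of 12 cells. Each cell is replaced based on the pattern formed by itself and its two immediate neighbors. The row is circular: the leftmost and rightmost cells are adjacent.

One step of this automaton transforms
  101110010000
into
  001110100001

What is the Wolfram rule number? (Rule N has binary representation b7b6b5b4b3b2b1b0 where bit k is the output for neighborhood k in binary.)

position 3: 111 → 1  (bit 7 = 1)
position 4: 110 → 1  (bit 6 = 1)
position 1: 101 → 0  (bit 5 = 0)
position 5: 100 → 0  (bit 4 = 0)
position 2: 011 → 1  (bit 3 = 1)
position 0: 010 → 0  (bit 2 = 0)
position 6: 001 → 1  (bit 1 = 1)
position 9: 000 → 0  (bit 0 = 0)
bits b7..b0 = 11001010 = 202

202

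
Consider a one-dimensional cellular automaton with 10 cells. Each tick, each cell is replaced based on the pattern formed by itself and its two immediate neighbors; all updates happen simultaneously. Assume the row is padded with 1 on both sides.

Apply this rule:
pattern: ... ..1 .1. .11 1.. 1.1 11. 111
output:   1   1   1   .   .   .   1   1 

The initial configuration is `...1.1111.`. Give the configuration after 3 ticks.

.1.1.1..1.

.111..111.
..11.1.11.
.1.1.1..1.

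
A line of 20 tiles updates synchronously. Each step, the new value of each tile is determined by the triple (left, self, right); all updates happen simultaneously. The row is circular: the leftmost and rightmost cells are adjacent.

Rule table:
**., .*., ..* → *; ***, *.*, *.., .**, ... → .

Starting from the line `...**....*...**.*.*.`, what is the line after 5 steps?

step 1: ..*.*...**..*.*.*.*.
step 2: .**.*..*.*.**.*.*.*.
step 3: *.*.*.**.*..*.*.*.*.
step 4: *.*.*..*.*.**.*.*.*.
step 5: *.*.*.**.*..*.*.*.*.

*.*.*.**.*..*.*.*.*.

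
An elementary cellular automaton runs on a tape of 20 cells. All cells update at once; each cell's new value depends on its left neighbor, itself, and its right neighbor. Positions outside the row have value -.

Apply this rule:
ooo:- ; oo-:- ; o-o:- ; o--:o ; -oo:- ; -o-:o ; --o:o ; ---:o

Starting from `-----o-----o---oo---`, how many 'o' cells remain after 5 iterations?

ooooooooooooooo--ooo
---------------oo---
ooooooooooooooo--ooo  (repeats iteration 1; period 2)
iteration 5: ooooooooooooooo--ooo
count of o: 18

18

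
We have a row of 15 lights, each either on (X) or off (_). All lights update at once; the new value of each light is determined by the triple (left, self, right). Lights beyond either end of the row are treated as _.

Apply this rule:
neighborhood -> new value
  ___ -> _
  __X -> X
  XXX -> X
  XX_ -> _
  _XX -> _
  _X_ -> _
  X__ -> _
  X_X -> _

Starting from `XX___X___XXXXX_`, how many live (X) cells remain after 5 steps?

____X___X_XXX__
___X___X___X___
__X___X___X____
_X___X___X_____
X___X___X______
count of X: 3

3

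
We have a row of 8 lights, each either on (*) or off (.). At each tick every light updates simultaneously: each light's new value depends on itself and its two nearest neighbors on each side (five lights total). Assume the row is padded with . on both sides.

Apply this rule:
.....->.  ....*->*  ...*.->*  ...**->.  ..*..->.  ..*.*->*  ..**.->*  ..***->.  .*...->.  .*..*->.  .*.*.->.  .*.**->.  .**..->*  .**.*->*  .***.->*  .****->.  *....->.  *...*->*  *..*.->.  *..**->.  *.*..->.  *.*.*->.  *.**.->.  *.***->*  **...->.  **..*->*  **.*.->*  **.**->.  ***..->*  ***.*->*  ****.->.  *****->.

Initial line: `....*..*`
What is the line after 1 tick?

..**....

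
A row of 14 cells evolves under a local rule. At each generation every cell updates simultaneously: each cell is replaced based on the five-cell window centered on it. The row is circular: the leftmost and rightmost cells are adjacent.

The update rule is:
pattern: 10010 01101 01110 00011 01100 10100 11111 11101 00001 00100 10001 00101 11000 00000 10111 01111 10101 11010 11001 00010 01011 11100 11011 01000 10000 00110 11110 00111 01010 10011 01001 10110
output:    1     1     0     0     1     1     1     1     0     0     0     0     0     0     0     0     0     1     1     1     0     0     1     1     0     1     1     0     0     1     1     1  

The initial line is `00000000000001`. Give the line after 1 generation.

10000000000010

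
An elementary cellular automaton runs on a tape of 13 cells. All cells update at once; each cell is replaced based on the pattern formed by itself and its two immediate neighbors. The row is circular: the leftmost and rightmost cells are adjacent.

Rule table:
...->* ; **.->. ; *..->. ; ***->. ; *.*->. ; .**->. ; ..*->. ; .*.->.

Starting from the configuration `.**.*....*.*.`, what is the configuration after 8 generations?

*****....****

......**.....
*****....****
......**.....  (repeats generation 1; period 2)
generation 8: *****....****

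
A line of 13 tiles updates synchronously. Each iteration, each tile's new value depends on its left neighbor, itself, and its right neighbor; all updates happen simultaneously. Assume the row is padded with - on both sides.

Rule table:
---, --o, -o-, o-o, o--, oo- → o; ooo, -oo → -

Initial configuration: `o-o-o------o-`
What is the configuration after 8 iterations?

------------o

iteration 1: ooooooooooooo
iteration 2: ------------o
iteration 3: ooooooooooooo  (repeats iteration 1; period 2)
iteration 8: ------------o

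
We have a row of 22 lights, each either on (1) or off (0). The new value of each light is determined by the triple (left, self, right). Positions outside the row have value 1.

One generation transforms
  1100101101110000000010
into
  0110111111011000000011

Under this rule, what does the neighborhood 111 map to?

At position 0 the neighborhood is 111; the next row has 0 there.

0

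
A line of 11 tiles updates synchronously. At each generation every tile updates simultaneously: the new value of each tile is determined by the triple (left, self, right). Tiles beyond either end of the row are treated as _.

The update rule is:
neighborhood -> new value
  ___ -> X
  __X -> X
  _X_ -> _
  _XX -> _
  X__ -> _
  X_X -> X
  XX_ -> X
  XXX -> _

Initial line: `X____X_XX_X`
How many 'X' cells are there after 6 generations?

5

__XXX_X_XX_
XX__XX_X_X_
_X_X_XX_X__
X_X_X_XX__X
_X_X_X_X_X_
X_X_X_X_X__
count of X: 5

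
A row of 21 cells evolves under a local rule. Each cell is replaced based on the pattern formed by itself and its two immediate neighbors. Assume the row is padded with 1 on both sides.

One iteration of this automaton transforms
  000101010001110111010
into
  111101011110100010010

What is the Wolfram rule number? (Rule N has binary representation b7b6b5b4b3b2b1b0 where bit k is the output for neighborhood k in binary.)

151

position 12: 111 → 1  (bit 7 = 1)
position 13: 110 → 0  (bit 6 = 0)
position 4: 101 → 0  (bit 5 = 0)
position 0: 100 → 1  (bit 4 = 1)
position 11: 011 → 0  (bit 3 = 0)
position 3: 010 → 1  (bit 2 = 1)
position 2: 001 → 1  (bit 1 = 1)
position 1: 000 → 1  (bit 0 = 1)
bits b7..b0 = 10010111 = 151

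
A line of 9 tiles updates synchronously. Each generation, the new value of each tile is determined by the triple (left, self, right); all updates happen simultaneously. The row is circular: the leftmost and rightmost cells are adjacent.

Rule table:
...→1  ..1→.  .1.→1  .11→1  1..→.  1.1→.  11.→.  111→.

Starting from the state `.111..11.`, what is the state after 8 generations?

generation 1: .1....1..
generation 2: .1.11.1.1
generation 3: .1.1..1.1
generation 4: .1.1..1.1  (fixed point — unchanged through generation 8)

.1.1..1.1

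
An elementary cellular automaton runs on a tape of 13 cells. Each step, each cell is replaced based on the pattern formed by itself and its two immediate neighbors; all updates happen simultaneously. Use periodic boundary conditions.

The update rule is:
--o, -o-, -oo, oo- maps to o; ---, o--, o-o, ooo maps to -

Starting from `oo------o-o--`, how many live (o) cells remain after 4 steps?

oo-----oo-o-o
-o----ooo-o-o
-o---oo-o-o-o
-o--ooo-o-o-o
count of o: 7

7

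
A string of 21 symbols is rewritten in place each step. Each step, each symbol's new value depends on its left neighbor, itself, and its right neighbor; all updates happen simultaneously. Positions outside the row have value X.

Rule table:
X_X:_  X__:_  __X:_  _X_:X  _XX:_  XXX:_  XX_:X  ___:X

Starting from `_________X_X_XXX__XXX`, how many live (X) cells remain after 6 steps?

step 1: _XXXXXXX_X_X___X_____
step 2: _______X_X_X_X_X_XXX_
step 3: _XXXXX_X_X_X_X_X___X_
step 4: _____X_X_X_X_X_X_X_X_
step 5: _XXX_X_X_X_X_X_X_X_X_
step 6: ___X_X_X_X_X_X_X_X_X_
count of X: 9

9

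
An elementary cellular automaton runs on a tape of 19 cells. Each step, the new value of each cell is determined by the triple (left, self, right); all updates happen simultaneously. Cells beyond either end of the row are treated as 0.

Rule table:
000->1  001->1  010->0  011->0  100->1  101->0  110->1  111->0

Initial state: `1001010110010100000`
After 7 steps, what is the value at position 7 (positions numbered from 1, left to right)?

0110000011100011111
1011111100111100001
0000000111000111110
1111111001111000011
0000001110001111101
1111110011110000100
0000011100011111011
position 7 holds 1

1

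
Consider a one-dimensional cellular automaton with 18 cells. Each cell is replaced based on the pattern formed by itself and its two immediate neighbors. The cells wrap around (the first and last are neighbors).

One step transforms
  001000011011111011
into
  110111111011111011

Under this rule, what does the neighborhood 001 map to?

1

At position 1 the neighborhood is 001; the next row has 1 there.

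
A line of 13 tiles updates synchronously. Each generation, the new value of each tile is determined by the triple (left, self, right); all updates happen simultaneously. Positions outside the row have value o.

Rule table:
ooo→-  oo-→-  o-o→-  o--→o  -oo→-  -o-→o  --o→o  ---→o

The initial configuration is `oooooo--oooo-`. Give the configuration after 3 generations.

------oo-----

------oo-----
oooooo--ooooo
------oo-----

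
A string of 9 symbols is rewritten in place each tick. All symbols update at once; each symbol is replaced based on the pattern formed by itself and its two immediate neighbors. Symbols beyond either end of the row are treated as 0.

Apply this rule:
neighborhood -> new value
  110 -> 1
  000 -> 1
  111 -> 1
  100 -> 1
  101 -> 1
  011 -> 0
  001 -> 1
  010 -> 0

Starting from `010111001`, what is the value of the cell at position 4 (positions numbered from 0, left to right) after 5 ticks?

1

101011110
010101111
101010111
010101011
101010101
position 4 holds 1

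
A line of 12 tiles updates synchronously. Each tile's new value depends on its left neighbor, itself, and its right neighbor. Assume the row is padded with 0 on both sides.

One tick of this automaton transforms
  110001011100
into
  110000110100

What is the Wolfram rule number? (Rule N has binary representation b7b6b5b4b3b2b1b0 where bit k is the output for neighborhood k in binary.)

position 8: 111 → 0  (bit 7 = 0)
position 1: 110 → 1  (bit 6 = 1)
position 6: 101 → 1  (bit 5 = 1)
position 2: 100 → 0  (bit 4 = 0)
position 0: 011 → 1  (bit 3 = 1)
position 5: 010 → 0  (bit 2 = 0)
position 4: 001 → 0  (bit 1 = 0)
position 3: 000 → 0  (bit 0 = 0)
bits b7..b0 = 01101000 = 104

104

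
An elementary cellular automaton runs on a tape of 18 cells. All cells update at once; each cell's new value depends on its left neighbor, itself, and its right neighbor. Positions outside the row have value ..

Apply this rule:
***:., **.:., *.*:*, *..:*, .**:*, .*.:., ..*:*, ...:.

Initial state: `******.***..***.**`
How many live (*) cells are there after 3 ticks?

*.....**..***..**.
.*...**.***..***.*
*.*.**.**..***..*.
count of *: 10

10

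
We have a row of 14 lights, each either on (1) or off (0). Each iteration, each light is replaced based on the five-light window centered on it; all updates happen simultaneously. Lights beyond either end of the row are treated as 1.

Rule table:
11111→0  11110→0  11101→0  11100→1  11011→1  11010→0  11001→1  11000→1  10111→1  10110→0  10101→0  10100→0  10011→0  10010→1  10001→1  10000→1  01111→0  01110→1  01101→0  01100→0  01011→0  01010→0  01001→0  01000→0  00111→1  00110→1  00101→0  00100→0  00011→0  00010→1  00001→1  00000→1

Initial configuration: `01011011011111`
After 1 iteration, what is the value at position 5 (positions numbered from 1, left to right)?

00000100110000
position 5 holds 0

0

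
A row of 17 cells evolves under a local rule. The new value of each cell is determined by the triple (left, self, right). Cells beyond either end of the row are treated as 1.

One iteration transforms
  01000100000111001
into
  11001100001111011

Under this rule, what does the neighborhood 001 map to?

At position 4 the neighborhood is 001; the next row has 1 there.

1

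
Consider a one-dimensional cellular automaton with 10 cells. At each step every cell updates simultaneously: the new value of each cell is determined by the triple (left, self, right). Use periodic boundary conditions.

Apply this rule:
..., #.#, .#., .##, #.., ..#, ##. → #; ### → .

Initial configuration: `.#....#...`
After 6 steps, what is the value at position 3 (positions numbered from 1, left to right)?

##########
..........
##########  (repeats step 1; period 2)
step 6: ..........
position 3 holds .

.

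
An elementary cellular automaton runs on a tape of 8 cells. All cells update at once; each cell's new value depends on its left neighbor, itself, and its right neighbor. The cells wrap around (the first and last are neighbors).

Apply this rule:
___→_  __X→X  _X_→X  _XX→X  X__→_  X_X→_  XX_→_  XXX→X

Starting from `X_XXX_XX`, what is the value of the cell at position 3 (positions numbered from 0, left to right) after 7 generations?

_

__XX__XX
_XX__XX_
XX__XX__
X__XX__X
__XX__XX  (repeats generation 1; period 4)
generation 7: XX__XX__
position 3 holds _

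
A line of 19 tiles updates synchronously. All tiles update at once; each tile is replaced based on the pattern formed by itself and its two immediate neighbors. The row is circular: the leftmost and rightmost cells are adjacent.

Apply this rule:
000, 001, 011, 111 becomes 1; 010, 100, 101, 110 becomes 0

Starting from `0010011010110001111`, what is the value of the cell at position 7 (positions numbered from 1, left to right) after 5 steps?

1

0100110000100111110
1001100111001111100
0011001110011111001
0110011100111110010
1100111001111100100
position 7 holds 1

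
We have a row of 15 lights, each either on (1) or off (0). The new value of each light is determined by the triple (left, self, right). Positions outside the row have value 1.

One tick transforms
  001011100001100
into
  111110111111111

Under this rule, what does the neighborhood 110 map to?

1

At position 6 the neighborhood is 110; the next row has 1 there.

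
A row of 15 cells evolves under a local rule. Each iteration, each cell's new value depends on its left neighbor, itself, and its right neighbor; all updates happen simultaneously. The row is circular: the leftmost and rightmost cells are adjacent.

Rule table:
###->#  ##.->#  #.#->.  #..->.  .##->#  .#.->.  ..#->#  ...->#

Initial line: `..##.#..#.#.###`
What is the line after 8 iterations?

.###.##.#######

iteration 1: .###...#....###
iteration 2: .###.##..######
iteration 3: .###.##.#######
iteration 4: .###.##.#######  (fixed point — unchanged through iteration 8)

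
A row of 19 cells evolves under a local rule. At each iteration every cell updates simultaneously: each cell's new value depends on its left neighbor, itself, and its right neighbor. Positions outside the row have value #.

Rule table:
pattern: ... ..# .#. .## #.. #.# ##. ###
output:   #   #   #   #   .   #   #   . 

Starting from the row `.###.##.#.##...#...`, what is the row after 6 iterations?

##.#########.###.##
.###.......###.###.
##.#.#######.###.##
.#####.....###.###.
##...#.#####.###.##
.#.#####...###.###.

.#.#####...###.###.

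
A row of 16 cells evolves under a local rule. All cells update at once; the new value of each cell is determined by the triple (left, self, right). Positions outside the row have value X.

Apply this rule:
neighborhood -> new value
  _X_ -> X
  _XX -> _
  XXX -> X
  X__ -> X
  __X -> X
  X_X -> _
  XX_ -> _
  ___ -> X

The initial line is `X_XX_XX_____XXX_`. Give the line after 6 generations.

generation 1: _______XXXXX_X__
generation 2: XXXXXXX_XXX__XXX
generation 3: XXXXXX___X_XX_XX
generation 4: XXXXX_XXXX_____X
generation 5: XXXX___XX_XXXXX_
generation 6: XXX_XXX____XXX__

XXX_XXX____XXX__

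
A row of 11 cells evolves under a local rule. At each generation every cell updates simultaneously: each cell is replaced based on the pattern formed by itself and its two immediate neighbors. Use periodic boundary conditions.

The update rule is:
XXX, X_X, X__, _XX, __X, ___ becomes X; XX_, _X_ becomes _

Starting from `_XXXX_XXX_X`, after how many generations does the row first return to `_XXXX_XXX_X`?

11

XXXX_XXX_X_
XXX_XXX_X_X
XX_XXX_X_XX
X_XXX_X_XXX
_XXX_X_XXXX
XXX_X_XXXX_
XX_X_XXXX_X
X_X_XXXX_XX
_X_XXXX_XXX
X_XXXX_XXX_
_XXXX_XXX_X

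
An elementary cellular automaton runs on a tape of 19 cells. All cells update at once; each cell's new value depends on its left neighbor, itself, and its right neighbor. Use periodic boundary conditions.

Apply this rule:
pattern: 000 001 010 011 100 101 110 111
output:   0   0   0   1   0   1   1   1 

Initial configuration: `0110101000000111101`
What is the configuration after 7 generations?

1111010000000111110
1111100000000111111
1111100000000111111  (fixed point — unchanged through generation 7)

1111100000000111111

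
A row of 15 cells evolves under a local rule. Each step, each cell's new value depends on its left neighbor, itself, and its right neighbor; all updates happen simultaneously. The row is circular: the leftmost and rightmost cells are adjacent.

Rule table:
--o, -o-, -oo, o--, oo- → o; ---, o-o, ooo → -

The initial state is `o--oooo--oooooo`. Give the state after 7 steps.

-----------o-o-

step 1: oooo--oooo-----
step 2: o--oooo--oo---o
step 3: oooo--oooooo-oo
step 4: ---oooo----o-o-
step 5: --oo--oo--oo-oo
step 6: oooooooooooo-oo
step 7: -----------o-o-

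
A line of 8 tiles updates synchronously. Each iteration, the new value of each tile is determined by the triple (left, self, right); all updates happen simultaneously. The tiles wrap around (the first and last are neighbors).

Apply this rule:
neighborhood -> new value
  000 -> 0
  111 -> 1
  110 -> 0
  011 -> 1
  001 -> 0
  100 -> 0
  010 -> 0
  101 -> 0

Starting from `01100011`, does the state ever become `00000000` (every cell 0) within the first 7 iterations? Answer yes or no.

01000010
00000000
all cells are 0 at iteration 2

yes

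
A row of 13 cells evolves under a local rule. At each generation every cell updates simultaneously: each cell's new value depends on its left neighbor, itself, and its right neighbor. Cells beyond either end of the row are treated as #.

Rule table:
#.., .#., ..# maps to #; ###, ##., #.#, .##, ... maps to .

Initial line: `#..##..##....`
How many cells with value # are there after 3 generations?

4

generation 1: .##..##..#..#
generation 2: ...##..#####.
generation 3: #.#..##......
count of #: 4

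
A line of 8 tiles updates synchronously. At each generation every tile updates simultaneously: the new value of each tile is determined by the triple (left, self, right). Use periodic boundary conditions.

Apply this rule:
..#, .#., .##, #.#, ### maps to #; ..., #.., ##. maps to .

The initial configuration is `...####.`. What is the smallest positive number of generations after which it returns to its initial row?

generation 1: ..####..
generation 2: .####...
generation 3: ####....
generation 4: ###....#
generation 5: ##....##
generation 6: #....###
generation 7: ....####
generation 8: ...####.

8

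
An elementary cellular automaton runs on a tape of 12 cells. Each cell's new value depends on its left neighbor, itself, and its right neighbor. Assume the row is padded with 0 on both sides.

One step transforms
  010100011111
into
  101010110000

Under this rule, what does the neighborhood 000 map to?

At position 5 the neighborhood is 000; the next row has 0 there.

0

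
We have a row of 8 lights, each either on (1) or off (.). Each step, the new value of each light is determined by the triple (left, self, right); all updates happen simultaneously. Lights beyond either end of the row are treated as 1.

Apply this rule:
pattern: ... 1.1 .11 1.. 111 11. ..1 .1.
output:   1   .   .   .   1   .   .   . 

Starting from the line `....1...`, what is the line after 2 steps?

.11...1.
....1...

....1...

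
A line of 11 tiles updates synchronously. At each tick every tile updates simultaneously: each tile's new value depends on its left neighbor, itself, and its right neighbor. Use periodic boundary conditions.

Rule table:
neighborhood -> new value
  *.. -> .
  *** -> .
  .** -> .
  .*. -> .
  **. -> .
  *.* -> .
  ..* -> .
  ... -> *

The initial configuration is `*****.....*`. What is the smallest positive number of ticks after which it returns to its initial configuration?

2

......***..
*****.....*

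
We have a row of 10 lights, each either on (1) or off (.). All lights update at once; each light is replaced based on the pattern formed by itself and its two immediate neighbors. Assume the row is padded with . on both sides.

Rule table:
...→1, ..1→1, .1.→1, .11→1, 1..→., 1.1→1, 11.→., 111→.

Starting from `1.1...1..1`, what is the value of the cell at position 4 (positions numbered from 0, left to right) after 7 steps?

111.111.11
1..11..11.
1.11..11..
111..11..1
1...11..11
1.111..11.
111...11..
position 4 holds .

.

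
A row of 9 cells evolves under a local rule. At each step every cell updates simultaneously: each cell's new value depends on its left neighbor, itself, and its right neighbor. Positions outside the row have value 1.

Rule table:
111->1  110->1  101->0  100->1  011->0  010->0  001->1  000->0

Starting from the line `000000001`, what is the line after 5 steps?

step 1: 100000010
step 2: 110000100
step 3: 111001011
step 4: 111110001
step 5: 111111010

111111010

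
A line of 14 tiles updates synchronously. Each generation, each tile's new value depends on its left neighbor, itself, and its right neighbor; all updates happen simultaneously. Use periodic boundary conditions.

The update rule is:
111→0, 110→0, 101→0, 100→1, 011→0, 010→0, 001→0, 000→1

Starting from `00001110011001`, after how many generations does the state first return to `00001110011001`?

generation 1: 11100001000100
generation 2: 00011100110010
generation 3: 11000010001001
generation 4: 00111001100100
generation 5: 10000100010011
generation 6: 01110011001000
generation 7: 00001000100111
generation 8: 11100110010000
generation 9: 00010001001110
generation 10: 11001100100001
generation 11: 00100010011100
generation 12: 10011001000011
generation 13: 01000100111000
generation 14: 00110010000111
generation 15: 10001001110000
generation 16: 01100100001110
generation 17: 00010011100001
generation 18: 11001000011100
generation 19: 00100111000010
generation 20: 10010000111001
generation 21: 01001110000100
generation 22: 00100001110011
generation 23: 10011100001000
generation 24: 01000011100110
generation 25: 00111000010001
generation 26: 10000111001100
generation 27: 01110000100010
generation 28: 00001110011001

28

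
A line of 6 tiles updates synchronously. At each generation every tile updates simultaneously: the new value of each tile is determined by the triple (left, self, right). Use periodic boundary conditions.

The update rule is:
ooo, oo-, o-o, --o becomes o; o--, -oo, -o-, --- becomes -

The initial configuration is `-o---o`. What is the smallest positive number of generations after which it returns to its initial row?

o---o-
---o-o
--o-o-
-o-o--
o-o---
-o---o

6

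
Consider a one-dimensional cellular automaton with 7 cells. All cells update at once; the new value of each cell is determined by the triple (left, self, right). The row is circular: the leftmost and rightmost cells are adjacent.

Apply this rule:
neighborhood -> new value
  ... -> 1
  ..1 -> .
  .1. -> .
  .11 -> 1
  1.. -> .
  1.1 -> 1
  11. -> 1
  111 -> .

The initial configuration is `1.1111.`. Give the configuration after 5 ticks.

..1111.

.11..11
111..11
..1..1.
1......
..1111.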